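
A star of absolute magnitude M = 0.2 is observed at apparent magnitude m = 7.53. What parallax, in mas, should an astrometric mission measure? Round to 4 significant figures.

m − M = 7.53 − 0.2 = 7.33.
d = 10^((m−M)/5 + 1) = 10^2.466 = 292.42 pc.
p = 1/d = 1/292.42 = 0.0034197 arcsec = 3.4197 mas.

3.420 mas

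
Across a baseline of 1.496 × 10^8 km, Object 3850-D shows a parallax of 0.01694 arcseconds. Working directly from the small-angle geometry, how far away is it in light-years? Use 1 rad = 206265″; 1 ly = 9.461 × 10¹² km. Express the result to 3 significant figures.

θ = 0.01694″ = 0.01694/206265 = 8.2127 × 10^-8 rad.
d = B/θ = (1.496 × 10^8) / (8.2127 × 10^-8) = 1.8216 × 10^15 km = (1.8216 × 10^15) / (9.461 × 10^12) ly = 192.54 ly.

193 ly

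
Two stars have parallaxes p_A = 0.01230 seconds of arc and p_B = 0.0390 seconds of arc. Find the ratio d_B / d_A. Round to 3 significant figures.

Since d = 1/p, d_B/d_A = p_A/p_B.
= 0.01230 / 0.0390 = 0.31538.

0.315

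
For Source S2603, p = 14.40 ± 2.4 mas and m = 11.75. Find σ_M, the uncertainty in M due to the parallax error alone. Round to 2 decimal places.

M = m − 5 log₁₀ d + 5 = m + 5 log₁₀ p + 5, so ∂M/∂p = 5/(p ln 10).
σ_M = (5/ln 10) · (σ_p/p) = 2.1715 × 2.4/14.40 = 2.1715 × 0.16667 = 0.36192.

σ_M = 0.36 mag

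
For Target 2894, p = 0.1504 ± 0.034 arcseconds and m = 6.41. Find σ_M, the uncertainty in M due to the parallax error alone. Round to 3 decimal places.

M = m − 5 log₁₀ d + 5 = m + 5 log₁₀ p + 5, so ∂M/∂p = 5/(p ln 10).
σ_M = (5/ln 10) · (σ_p/p) = 2.1715 × 0.034/0.1504 = 2.1715 × 0.22606 = 0.49089.

σ_M = 0.491 mag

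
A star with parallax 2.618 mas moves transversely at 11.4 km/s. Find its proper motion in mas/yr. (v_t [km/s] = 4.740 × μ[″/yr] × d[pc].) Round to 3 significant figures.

6.30 mas/yr

d = 1/p = 1/0.002618″ = 381.97 pc.
μ = v_t / (4.74 d) = 11.4 / (4.74 × 381.97) = 11.4 / 1810.5 = 0.0062966 ″/yr = 6.2966 mas/yr.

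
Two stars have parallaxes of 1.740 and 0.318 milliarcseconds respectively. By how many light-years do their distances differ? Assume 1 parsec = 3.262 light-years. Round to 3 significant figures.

d_A = 1/0.001740″ = 574.71 pc; d_B = 1/0.0003180″ = 3144.7 pc.
|d_B − d_A| = |3144.7 − 574.71| = 2570 pc = 2570 × 3.262 ly = 8383.3 ly.

8380 ly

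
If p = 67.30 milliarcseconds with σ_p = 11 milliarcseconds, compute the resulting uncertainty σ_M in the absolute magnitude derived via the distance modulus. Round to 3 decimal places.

M = m − 5 log₁₀ d + 5 = m + 5 log₁₀ p + 5, so ∂M/∂p = 5/(p ln 10).
σ_M = (5/ln 10) · (σ_p/p) = 2.1715 × 11/67.30 = 2.1715 × 0.16345 = 0.35493.

σ_M = 0.355 mag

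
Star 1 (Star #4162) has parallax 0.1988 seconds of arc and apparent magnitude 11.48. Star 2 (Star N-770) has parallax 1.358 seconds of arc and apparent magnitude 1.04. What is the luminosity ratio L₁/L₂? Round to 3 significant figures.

L₁/L₂ = 0.00311

d₁ = 1/p₁ = 1/0.1988″ = 5.0302 pc; d₂ = 1/p₂ = 1/1.358″ = 0.73638 pc.
M₁ = m₁ − 5 log₁₀ d₁ + 5 = 11.48 − 3.5079 + 5 = 12.9721.
M₂ = 1.04 − (-0.6645) + 5 = 6.7045.
L₁/L₂ = 10^(0.4(M₂ − M₁)) = 10^(0.4 × (-6.2676)) = 10^(-2.50704) = 0.0031114.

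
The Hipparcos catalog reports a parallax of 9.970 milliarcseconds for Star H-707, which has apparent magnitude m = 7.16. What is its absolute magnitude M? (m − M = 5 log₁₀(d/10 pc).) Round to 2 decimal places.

M = 2.15

d = 1/p = 1/0.009970″ = 100.3 pc.
m − M = 5 log₁₀(100.3) − 5 = 10.0065 − 5 = 5.0065.
M = m − (m − M) = 7.16 − 5.0065 = 2.15.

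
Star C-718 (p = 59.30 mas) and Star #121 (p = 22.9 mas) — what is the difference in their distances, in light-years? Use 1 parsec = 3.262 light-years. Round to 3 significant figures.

d_A = 1/0.05930″ = 16.863 pc; d_B = 1/0.02290″ = 43.668 pc.
|d_B − d_A| = |43.668 − 16.863| = 26.805 pc = 26.805 × 3.262 ly = 87.438 ly.

87.4 ly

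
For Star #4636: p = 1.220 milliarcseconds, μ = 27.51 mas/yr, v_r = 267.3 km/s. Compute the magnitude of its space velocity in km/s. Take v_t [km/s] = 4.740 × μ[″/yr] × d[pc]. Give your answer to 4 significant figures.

287.9 km/s

d = 1/p = 1/0.001220″ = 819.67 pc.
μ = 27.51 mas/yr = 0.02751 ″/yr.
v_t = 4.740 μ d = 4.740 × 0.02751 × 819.67 = 106.88 km/s.
v = √(v_r² + v_t²) = √(267.3² + 106.88²) = √82872.6 = 287.88 km/s.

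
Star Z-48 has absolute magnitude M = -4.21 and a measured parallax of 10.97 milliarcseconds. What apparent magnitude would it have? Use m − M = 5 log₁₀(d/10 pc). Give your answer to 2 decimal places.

m = 0.59

d = 1/p = 1/0.01097″ = 91.158 pc.
m − M = 5 log₁₀ d − 5 = 5 log₁₀(91.158) − 5 = 9.7990 − 5 = 4.7990.
m = M + (m − M) = -4.21 + 4.7990 = 0.59.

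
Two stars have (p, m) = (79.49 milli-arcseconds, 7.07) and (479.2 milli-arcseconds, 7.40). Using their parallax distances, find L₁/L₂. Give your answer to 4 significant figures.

d₁ = 1/p₁ = 1/0.07949″ = 12.58 pc; d₂ = 1/p₂ = 1/0.4792″ = 2.0868 pc.
M₁ = m₁ − 5 log₁₀ d₁ + 5 = 7.07 − 5.4984 + 5 = 6.5716.
M₂ = 7.40 − 1.5974 + 5 = 10.8026.
L₁/L₂ = 10^(0.4(M₂ − M₁)) = 10^(0.4 × 4.2310) = 10^1.69240 = 49.249.

L₁/L₂ = 49.25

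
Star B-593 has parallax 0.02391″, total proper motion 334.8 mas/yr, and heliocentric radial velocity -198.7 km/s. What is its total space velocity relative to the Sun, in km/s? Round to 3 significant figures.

d = 1/p = 1/0.02391″ = 41.824 pc.
μ = 334.8 mas/yr = 0.3348 ″/yr.
v_t = 4.740 μ d = 4.740 × 0.3348 × 41.824 = 66.373 km/s.
v = √(v_r² + v_t²) = √((-198.7)² + 66.373²) = √43887.1 = 209.49 km/s.

209 km/s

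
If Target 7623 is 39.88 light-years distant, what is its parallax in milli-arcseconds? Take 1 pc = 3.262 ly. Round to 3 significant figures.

81.8 mas

d = 39.88 ly ÷ 3.262 = 12.226 pc.
p = 1/d = 1/12.226 = 0.081793 arcsec.
= 0.081793 × 1000 = 81.793 mas.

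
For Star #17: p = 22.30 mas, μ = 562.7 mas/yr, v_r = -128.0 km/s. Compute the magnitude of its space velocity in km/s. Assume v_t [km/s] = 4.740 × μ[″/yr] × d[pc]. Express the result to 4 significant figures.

175.2 km/s

d = 1/p = 1/0.02230″ = 44.843 pc.
μ = 562.7 mas/yr = 0.5627 ″/yr.
v_t = 4.740 μ d = 4.740 × 0.5627 × 44.843 = 119.61 km/s.
v = √(v_r² + v_t²) = √((-128.0)² + 119.61²) = √30690.6 = 175.19 km/s.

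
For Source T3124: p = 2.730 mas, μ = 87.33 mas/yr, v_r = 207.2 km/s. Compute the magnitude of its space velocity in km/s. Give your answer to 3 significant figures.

257 km/s

d = 1/p = 1/0.002730″ = 366.3 pc.
μ = 87.33 mas/yr = 0.08733 ″/yr.
v_t = 4.740 μ d = 4.740 × 0.08733 × 366.3 = 151.63 km/s.
v = √(v_r² + v_t²) = √(207.2² + 151.63²) = √65923.5 = 256.76 km/s.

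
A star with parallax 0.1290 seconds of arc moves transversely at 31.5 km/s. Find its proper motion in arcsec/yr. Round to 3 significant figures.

d = 1/p = 1/0.1290″ = 7.7519 pc.
μ = v_t / (4.74 d) = 31.5 / (4.74 × 7.7519) = 31.5 / 36.744 = 0.85728 ″/yr.

0.857 arcsec/yr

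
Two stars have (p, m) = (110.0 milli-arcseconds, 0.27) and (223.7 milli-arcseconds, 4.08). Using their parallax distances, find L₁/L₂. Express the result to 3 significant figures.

d₁ = 1/p₁ = 1/0.1100″ = 9.0909 pc; d₂ = 1/p₂ = 1/0.2237″ = 4.4703 pc.
M₁ = m₁ − 5 log₁₀ d₁ + 5 = 0.27 − 4.7930 + 5 = 0.4770.
M₂ = 4.08 − 3.2517 + 5 = 5.8283.
L₁/L₂ = 10^(0.4(M₂ − M₁)) = 10^(0.4 × 5.3513) = 10^2.14052 = 138.2.

L₁/L₂ = 138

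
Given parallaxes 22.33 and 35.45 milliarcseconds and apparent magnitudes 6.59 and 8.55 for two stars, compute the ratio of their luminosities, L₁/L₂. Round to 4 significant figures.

L₁/L₂ = 15.33

d₁ = 1/p₁ = 1/0.02233″ = 44.783 pc; d₂ = 1/p₂ = 1/0.03545″ = 28.209 pc.
M₁ = m₁ − 5 log₁₀ d₁ + 5 = 6.59 − 8.2556 + 5 = 3.3344.
M₂ = 8.55 − 7.2519 + 5 = 6.2981.
L₁/L₂ = 10^(0.4(M₂ − M₁)) = 10^(0.4 × 2.9637) = 10^1.18548 = 15.328.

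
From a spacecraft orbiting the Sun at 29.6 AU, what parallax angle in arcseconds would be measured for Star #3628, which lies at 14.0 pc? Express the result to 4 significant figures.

p (arcsec) = B (AU) / d (pc).
p = 29.6 / 14.0 = 2.1143 arcsec.

2.114 arcsec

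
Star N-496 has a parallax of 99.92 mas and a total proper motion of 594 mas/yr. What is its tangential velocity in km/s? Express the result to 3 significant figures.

28.2 km/s

d = 1/p = 1/0.09992″ = 10.008 pc.
μ = 594 mas/yr = 0.594 ″/yr.
v_t = 4.74 × μ × d = 4.74 × 0.594 × 10.008 = 28.178 km/s.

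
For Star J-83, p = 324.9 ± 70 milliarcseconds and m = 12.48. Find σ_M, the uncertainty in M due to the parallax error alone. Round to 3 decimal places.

M = m − 5 log₁₀ d + 5 = m + 5 log₁₀ p + 5, so ∂M/∂p = 5/(p ln 10).
σ_M = (5/ln 10) · (σ_p/p) = 2.1715 × 70/324.9 = 2.1715 × 0.21545 = 0.46785.

σ_M = 0.468 mag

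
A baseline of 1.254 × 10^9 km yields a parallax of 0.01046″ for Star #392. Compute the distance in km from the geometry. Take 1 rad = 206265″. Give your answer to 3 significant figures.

2.47 × 10^16 km

θ = 0.01046″ = 0.01046/206265 = 5.0711 × 10^-8 rad.
d = B/θ = (1.254 × 10^9) / (5.0711 × 10^-8) = 2.4728 × 10^16 km.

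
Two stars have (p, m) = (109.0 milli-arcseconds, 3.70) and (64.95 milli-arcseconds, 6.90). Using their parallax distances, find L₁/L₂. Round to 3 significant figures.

d₁ = 1/p₁ = 1/0.1090″ = 9.1743 pc; d₂ = 1/p₂ = 1/0.06495″ = 15.396 pc.
M₁ = m₁ − 5 log₁₀ d₁ + 5 = 3.70 − 4.8129 + 5 = 3.8871.
M₂ = 6.90 − 5.9370 + 5 = 5.9630.
L₁/L₂ = 10^(0.4(M₂ − M₁)) = 10^(0.4 × 2.0759) = 10^0.83036 = 6.7664.

L₁/L₂ = 6.77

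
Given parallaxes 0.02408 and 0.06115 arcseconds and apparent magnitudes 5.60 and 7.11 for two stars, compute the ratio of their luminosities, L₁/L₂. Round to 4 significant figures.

d₁ = 1/p₁ = 1/0.02408″ = 41.528 pc; d₂ = 1/p₂ = 1/0.06115″ = 16.353 pc.
M₁ = m₁ − 5 log₁₀ d₁ + 5 = 5.60 − 8.0917 + 5 = 2.5083.
M₂ = 7.11 − 6.0680 + 5 = 6.0420.
L₁/L₂ = 10^(0.4(M₂ − M₁)) = 10^(0.4 × 3.5337) = 10^1.41348 = 25.911.

L₁/L₂ = 25.91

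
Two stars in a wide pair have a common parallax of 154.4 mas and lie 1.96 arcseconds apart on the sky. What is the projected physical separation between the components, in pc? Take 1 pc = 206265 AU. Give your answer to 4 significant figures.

d = 1/p = 1/0.1544″ = 6.4767 pc.
At distance d (pc), an angle of θ arcsec spans θ·d AU: s = 1.96 × 6.4767 = 12.694 AU.
= 12.694 / 206265 = 6.1542 × 10^-5 pc.

6.154 × 10^-5 pc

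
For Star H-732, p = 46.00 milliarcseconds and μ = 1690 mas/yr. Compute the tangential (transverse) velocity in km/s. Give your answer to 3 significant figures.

174 km/s

d = 1/p = 1/0.04600″ = 21.739 pc.
μ = 1690 mas/yr = 1.69 ″/yr.
v_t = 4.74 × μ × d = 4.74 × 1.69 × 21.739 = 174.14 km/s.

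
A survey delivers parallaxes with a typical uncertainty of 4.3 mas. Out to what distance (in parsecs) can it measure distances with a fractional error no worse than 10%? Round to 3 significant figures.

σ_d/d = σ_p/p, so the condition is σ_p/p ≤ 0.10, i.e. p ≥ σ_p/0.10.
p_min = 4.3/0.10 = 43 mas = 0.043 arcsec.
d_max = 1/p_min = 1/0.043 = 23.256 pc.

23.3 pc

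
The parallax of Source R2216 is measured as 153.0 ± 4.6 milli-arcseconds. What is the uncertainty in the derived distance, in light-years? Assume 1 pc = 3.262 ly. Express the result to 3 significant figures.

d = 1/p, so σ_d = σ_p / p².
σ_d = 0.00460 / (0.1530)² = 0.00460 / 0.023409 = 0.19651 pc = 0.19651 × 3.262 ly = 0.64102 ly.

0.641 ly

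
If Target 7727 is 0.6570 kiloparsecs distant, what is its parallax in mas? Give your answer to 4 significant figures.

d = 0.6570 kpc = 657 pc.
p = 1/d = 1/657 = 0.0015221 arcsec.
= 0.0015221 × 1000 = 1.5221 mas.

1.522 mas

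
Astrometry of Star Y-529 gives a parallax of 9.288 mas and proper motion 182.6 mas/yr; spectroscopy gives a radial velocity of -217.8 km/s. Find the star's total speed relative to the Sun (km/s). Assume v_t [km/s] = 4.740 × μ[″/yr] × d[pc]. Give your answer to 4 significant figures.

d = 1/p = 1/0.009288″ = 107.67 pc.
μ = 182.6 mas/yr = 0.1826 ″/yr.
v_t = 4.740 μ d = 4.740 × 0.1826 × 107.67 = 93.191 km/s.
v = √(v_r² + v_t²) = √((-217.8)² + 93.191²) = √56121.4 = 236.9 km/s.

236.9 km/s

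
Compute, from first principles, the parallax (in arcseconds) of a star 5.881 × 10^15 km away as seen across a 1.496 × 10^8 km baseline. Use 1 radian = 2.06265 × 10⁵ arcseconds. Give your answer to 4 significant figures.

0.005247 arcsec

θ ≈ B/d = (1.496 × 10^8) / (5.881 × 10^15) = 2.5438 × 10^-8 rad.
In arcseconds: 2.5438 × 10^-8 × 206265 = 0.005247″.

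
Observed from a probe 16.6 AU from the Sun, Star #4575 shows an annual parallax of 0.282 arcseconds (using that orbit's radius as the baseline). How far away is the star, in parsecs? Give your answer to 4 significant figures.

58.87 pc

With baseline B (in AU) and parallax p (in arcsec), d = B/p parsecs.
d = 16.6 / 0.282 = 58.865 pc.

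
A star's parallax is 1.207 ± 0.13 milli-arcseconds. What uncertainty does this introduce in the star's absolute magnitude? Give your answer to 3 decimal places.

σ_M = 0.234 mag

M = m − 5 log₁₀ d + 5 = m + 5 log₁₀ p + 5, so ∂M/∂p = 5/(p ln 10).
σ_M = (5/ln 10) · (σ_p/p) = 2.1715 × 0.13/1.207 = 2.1715 × 0.10771 = 0.23389.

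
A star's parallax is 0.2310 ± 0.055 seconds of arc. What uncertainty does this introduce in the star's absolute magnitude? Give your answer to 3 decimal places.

M = m − 5 log₁₀ d + 5 = m + 5 log₁₀ p + 5, so ∂M/∂p = 5/(p ln 10).
σ_M = (5/ln 10) · (σ_p/p) = 2.1715 × 0.055/0.2310 = 2.1715 × 0.2381 = 0.51703.

σ_M = 0.517 mag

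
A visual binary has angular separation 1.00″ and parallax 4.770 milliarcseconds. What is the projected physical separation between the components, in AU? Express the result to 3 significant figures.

d = 1/p = 1/0.004770″ = 209.64 pc.
At distance d (pc), an angle of θ arcsec spans θ·d AU: s = 1.00 × 209.64 = 209.64 AU.

210 AU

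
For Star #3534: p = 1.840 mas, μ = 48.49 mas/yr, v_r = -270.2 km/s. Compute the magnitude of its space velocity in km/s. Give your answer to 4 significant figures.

297.7 km/s

d = 1/p = 1/0.001840″ = 543.48 pc.
μ = 48.49 mas/yr = 0.04849 ″/yr.
v_t = 4.740 μ d = 4.740 × 0.04849 × 543.48 = 124.91 km/s.
v = √(v_r² + v_t²) = √((-270.2)² + 124.91²) = √88610.5 = 297.68 km/s.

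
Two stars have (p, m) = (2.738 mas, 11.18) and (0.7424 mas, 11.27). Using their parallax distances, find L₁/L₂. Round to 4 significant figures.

L₁/L₂ = 0.07987

d₁ = 1/p₁ = 1/0.002738″ = 365.23 pc; d₂ = 1/p₂ = 1/0.0007424″ = 1347 pc.
M₁ = m₁ − 5 log₁₀ d₁ + 5 = 11.18 − 12.8128 + 5 = 3.3672.
M₂ = 11.27 − 15.6468 + 5 = 0.6232.
L₁/L₂ = 10^(0.4(M₂ − M₁)) = 10^(0.4 × (-2.7440)) = 10^(-1.09760) = 0.079873.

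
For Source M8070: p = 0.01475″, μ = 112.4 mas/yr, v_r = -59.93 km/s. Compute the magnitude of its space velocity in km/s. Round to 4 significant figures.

d = 1/p = 1/0.01475″ = 67.797 pc.
μ = 112.4 mas/yr = 0.1124 ″/yr.
v_t = 4.740 μ d = 4.740 × 0.1124 × 67.797 = 36.121 km/s.
v = √(v_r² + v_t²) = √((-59.93)² + 36.121²) = √4896.33 = 69.974 km/s.

69.97 km/s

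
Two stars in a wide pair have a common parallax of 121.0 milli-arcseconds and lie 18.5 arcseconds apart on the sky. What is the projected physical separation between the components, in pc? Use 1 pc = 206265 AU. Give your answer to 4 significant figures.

0.0007412 pc

d = 1/p = 1/0.1210″ = 8.2645 pc.
At distance d (pc), an angle of θ arcsec spans θ·d AU: s = 18.5 × 8.2645 = 152.89 AU.
= 152.89 / 206265 = 0.00074123 pc.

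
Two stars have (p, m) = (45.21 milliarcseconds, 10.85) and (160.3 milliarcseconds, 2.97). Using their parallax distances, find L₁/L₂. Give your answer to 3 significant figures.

L₁/L₂ = 0.00886

d₁ = 1/p₁ = 1/0.04521″ = 22.119 pc; d₂ = 1/p₂ = 1/0.1603″ = 6.2383 pc.
M₁ = m₁ − 5 log₁₀ d₁ + 5 = 10.85 − 6.7238 + 5 = 9.1262.
M₂ = 2.97 − 3.9753 + 5 = 3.9947.
L₁/L₂ = 10^(0.4(M₂ − M₁)) = 10^(0.4 × (-5.1315)) = 10^(-2.05260) = 0.0088593.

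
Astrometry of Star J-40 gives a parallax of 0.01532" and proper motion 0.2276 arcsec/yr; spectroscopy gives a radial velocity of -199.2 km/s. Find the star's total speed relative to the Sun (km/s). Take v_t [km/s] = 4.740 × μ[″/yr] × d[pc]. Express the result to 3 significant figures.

d = 1/p = 1/0.01532″ = 65.274 pc.
v_t = 4.740 μ d = 4.740 × 0.2276 × 65.274 = 70.419 km/s.
v = √(v_r² + v_t²) = √((-199.2)² + 70.419²) = √44639.5 = 211.28 km/s.

211 km/s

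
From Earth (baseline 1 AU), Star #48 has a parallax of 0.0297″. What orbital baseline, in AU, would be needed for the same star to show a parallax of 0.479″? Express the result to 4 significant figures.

16.13 AU

Parallax scales linearly with baseline: p ∝ B, so B = p_target / p_Earth × 1 AU.
B = 0.479 / 0.0297 = 16.128 AU.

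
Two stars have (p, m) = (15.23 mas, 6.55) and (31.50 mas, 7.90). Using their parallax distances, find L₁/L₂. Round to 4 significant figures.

L₁/L₂ = 14.83

d₁ = 1/p₁ = 1/0.01523″ = 65.66 pc; d₂ = 1/p₂ = 1/0.03150″ = 31.746 pc.
M₁ = m₁ − 5 log₁₀ d₁ + 5 = 6.55 − 9.0865 + 5 = 2.4635.
M₂ = 7.90 − 7.5084 + 5 = 5.3916.
L₁/L₂ = 10^(0.4(M₂ − M₁)) = 10^(0.4 × 2.9281) = 10^1.17124 = 14.833.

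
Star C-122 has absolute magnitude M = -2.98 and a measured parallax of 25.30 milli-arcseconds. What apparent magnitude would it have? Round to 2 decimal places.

d = 1/p = 1/0.02530″ = 39.526 pc.
m − M = 5 log₁₀ d − 5 = 5 log₁₀(39.526) − 5 = 7.9844 − 5 = 2.9844.
m = M + (m − M) = -2.98 + 2.9844 = 0.00.

m = 0.00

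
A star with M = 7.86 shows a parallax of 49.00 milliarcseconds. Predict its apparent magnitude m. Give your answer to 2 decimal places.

m = 9.41

d = 1/p = 1/0.04900″ = 20.408 pc.
m − M = 5 log₁₀ d − 5 = 5 log₁₀(20.408) − 5 = 6.5490 − 5 = 1.5490.
m = M + (m − M) = 7.86 + 1.5490 = 9.41.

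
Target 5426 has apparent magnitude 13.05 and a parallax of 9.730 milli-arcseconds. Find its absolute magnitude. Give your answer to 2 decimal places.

d = 1/p = 1/0.009730″ = 102.77 pc.
m − M = 5 log₁₀(102.77) − 5 = 10.0593 − 5 = 5.0593.
M = m − (m − M) = 13.05 − 5.0593 = 7.99.

M = 7.99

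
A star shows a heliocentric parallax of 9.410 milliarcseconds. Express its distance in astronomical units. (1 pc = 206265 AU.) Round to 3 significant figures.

p = 9.410 milliarcseconds = 0.009410 arcsec.
d = 1/p = 1/0.009410 = 106.27 pc.
In AU: 106.27 × 206265 = 2.1920 × 10^7 AU.

2.19 × 10^7 AU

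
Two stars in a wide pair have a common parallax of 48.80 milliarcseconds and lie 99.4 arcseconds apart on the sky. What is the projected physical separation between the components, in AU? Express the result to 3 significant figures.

d = 1/p = 1/0.04880″ = 20.492 pc.
At distance d (pc), an angle of θ arcsec spans θ·d AU: s = 99.4 × 20.492 = 2036.9 AU.

2040 AU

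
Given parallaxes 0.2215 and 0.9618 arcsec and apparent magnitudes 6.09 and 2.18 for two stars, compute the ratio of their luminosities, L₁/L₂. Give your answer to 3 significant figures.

d₁ = 1/p₁ = 1/0.2215″ = 4.5147 pc; d₂ = 1/p₂ = 1/0.9618″ = 1.0397 pc.
M₁ = m₁ − 5 log₁₀ d₁ + 5 = 6.09 − 3.2731 + 5 = 7.8169.
M₂ = 2.18 − 0.0845 + 5 = 7.0955.
L₁/L₂ = 10^(0.4(M₂ − M₁)) = 10^(0.4 × (-0.7214)) = 10^(-0.28856) = 0.51456.

L₁/L₂ = 0.515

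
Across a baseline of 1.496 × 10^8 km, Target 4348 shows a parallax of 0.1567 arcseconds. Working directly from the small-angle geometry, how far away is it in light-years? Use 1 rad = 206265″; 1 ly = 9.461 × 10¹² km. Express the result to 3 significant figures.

20.8 ly

θ = 0.1567″ = 0.1567/206265 = 7.5970 × 10^-7 rad.
d = B/θ = (1.496 × 10^8) / (7.5970 × 10^-7) = 1.9692 × 10^14 km = (1.9692 × 10^14) / (9.461 × 10^12) ly = 20.814 ly.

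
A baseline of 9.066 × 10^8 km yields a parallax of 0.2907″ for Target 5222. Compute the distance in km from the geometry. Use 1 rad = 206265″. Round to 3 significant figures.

θ = 0.2907″ = 0.2907/206265 = 1.4094 × 10^-6 rad.
d = B/θ = (9.066 × 10^8) / (1.4094 × 10^-6) = 6.4325 × 10^14 km.

6.43 × 10^14 km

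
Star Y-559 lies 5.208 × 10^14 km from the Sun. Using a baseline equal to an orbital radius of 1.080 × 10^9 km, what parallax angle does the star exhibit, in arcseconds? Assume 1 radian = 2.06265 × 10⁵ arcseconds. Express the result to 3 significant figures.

0.428 arcsec

θ ≈ B/d = (1.080 × 10^9) / (5.208 × 10^14) = 2.0737 × 10^-6 rad.
In arcseconds: 2.0737 × 10^-6 × 206265 = 0.42773″.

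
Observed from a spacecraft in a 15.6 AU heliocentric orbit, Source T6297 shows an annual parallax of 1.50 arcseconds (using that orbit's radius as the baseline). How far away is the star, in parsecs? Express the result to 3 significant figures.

With baseline B (in AU) and parallax p (in arcsec), d = B/p parsecs.
d = 15.6 / 1.50 = 10.4 pc.

10.4 pc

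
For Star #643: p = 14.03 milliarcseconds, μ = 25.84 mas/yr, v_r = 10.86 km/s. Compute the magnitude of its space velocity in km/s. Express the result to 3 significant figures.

13.9 km/s

d = 1/p = 1/0.01403″ = 71.276 pc.
μ = 25.84 mas/yr = 0.02584 ″/yr.
v_t = 4.740 μ d = 4.740 × 0.02584 × 71.276 = 8.73 km/s.
v = √(v_r² + v_t²) = √(10.86² + 8.73²) = √194.153 = 13.934 km/s.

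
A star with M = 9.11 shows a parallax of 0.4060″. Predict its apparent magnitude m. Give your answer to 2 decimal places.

d = 1/p = 1/0.4060″ = 2.4631 pc.
m − M = 5 log₁₀ d − 5 = 5 log₁₀(2.4631) − 5 = 1.9574 − 5 = -3.0426.
m = M + (m − M) = 9.11 + (-3.0426) = 6.07.

m = 6.07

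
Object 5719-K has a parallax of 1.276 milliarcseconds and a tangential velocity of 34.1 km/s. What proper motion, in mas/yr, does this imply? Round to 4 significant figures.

d = 1/p = 1/0.001276″ = 783.7 pc.
μ = v_t / (4.74 d) = 34.1 / (4.74 × 783.7) = 34.1 / 3714.7 = 0.0091797 ″/yr = 9.1797 mas/yr.

9.180 mas/yr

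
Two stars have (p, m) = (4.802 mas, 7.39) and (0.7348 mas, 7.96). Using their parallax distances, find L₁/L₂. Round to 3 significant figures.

L₁/L₂ = 0.0396

d₁ = 1/p₁ = 1/0.004802″ = 208.25 pc; d₂ = 1/p₂ = 1/0.0007348″ = 1360.9 pc.
M₁ = m₁ − 5 log₁₀ d₁ + 5 = 7.39 − 11.5929 + 5 = 0.7971.
M₂ = 7.96 − 15.6691 + 5 = -2.7091.
L₁/L₂ = 10^(0.4(M₂ − M₁)) = 10^(0.4 × (-3.5062)) = 10^(-1.40248) = 0.039584.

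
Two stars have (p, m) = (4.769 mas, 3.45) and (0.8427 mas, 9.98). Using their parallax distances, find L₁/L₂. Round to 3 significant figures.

L₁/L₂ = 12.8

d₁ = 1/p₁ = 1/0.004769″ = 209.69 pc; d₂ = 1/p₂ = 1/0.0008427″ = 1186.7 pc.
M₁ = m₁ − 5 log₁₀ d₁ + 5 = 3.45 − 11.6079 + 5 = -3.1579.
M₂ = 9.98 − 15.3717 + 5 = -0.3917.
L₁/L₂ = 10^(0.4(M₂ − M₁)) = 10^(0.4 × 2.7662) = 10^1.10648 = 12.779.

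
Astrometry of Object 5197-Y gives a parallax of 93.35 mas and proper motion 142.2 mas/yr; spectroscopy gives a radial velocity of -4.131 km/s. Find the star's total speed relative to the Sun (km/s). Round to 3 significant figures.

8.32 km/s

d = 1/p = 1/0.09335″ = 10.712 pc.
μ = 142.2 mas/yr = 0.1422 ″/yr.
v_t = 4.740 μ d = 4.740 × 0.1422 × 10.712 = 7.2202 km/s.
v = √(v_r² + v_t²) = √((-4.131)² + 7.2202²) = √69.1964 = 8.3184 km/s.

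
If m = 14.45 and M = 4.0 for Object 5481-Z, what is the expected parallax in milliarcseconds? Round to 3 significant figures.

0.813 mas

m − M = 14.45 − 4.0 = 10.45.
d = 10^((m−M)/5 + 1) = 10^3.090 = 1230.3 pc.
p = 1/d = 1/1230.3 = 0.00081281 arcsec = 0.81281 mas.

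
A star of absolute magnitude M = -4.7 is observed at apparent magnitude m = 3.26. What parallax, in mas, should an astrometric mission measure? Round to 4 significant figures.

m − M = 3.26 − (-4.7) = 7.96.
d = 10^((m−M)/5 + 1) = 10^2.592 = 390.84 pc.
p = 1/d = 1/390.84 = 0.0025586 arcsec = 2.5586 mas.

2.559 mas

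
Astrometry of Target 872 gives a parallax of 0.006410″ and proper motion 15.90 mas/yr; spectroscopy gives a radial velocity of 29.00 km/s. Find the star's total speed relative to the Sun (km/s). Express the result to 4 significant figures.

31.29 km/s

d = 1/p = 1/0.006410″ = 156.01 pc.
μ = 15.90 mas/yr = 0.01590 ″/yr.
v_t = 4.740 μ d = 4.740 × 0.01590 × 156.01 = 11.758 km/s.
v = √(v_r² + v_t²) = √(29.00² + 11.758²) = √979.251 = 31.293 km/s.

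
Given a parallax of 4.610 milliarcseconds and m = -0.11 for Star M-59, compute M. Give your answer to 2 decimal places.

M = -6.79

d = 1/p = 1/0.004610″ = 216.92 pc.
m − M = 5 log₁₀(216.92) − 5 = 11.6815 − 5 = 6.6815.
M = m − (m − M) = -0.11 − 6.6815 = -6.79.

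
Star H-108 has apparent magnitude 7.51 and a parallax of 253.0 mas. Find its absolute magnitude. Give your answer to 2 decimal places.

d = 1/p = 1/0.2530″ = 3.9526 pc.
m − M = 5 log₁₀(3.9526) − 5 = 2.9844 − 5 = -2.0156.
M = m − (m − M) = 7.51 − (-2.0156) = 9.53.

M = 9.53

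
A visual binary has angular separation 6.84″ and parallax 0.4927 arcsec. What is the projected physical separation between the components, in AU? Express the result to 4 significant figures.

13.88 AU

d = 1/p = 1/0.4927″ = 2.0296 pc.
At distance d (pc), an angle of θ arcsec spans θ·d AU: s = 6.84 × 2.0296 = 13.882 AU.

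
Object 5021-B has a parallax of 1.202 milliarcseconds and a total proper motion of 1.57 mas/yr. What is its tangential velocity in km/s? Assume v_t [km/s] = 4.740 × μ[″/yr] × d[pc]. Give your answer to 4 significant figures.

d = 1/p = 1/0.001202″ = 831.95 pc.
μ = 1.57 mas/yr = 0.00157 ″/yr.
v_t = 4.74 × μ × d = 4.74 × 0.00157 × 831.95 = 6.1912 km/s.

6.191 km/s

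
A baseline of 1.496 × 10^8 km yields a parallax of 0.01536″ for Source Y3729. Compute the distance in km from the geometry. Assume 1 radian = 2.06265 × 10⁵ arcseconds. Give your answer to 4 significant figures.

θ = 0.01536″ = 0.01536/206265 = 7.4467 × 10^-8 rad.
d = B/θ = (1.496 × 10^8) / (7.4467 × 10^-8) = 2.0089 × 10^15 km.

2.009 × 10^15 km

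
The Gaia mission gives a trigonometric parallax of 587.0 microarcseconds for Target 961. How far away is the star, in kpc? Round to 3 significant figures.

p = 587.0 microarcseconds = 0.0005870 arcsec.
d = 1/p = 1/0.0005870 = 1703.6 pc.
= 1.7036 kpc.

1.70 kpc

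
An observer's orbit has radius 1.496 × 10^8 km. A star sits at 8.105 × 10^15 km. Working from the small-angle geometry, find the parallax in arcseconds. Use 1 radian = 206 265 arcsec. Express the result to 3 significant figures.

θ ≈ B/d = (1.496 × 10^8) / (8.105 × 10^15) = 1.8458 × 10^-8 rad.
In arcseconds: 1.8458 × 10^-8 × 206265 = 0.0038072″.

0.00381 arcsec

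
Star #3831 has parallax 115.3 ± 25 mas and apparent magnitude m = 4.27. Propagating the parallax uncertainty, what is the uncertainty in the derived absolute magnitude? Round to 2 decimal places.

M = m − 5 log₁₀ d + 5 = m + 5 log₁₀ p + 5, so ∂M/∂p = 5/(p ln 10).
σ_M = (5/ln 10) · (σ_p/p) = 2.1715 × 25/115.3 = 2.1715 × 0.21683 = 0.47085.

σ_M = 0.47 mag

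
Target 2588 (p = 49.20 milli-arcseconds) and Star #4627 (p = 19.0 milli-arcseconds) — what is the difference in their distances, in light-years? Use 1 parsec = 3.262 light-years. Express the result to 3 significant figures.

d_A = 1/0.04920″ = 20.325 pc; d_B = 1/0.01900″ = 52.632 pc.
|d_B − d_A| = |52.632 − 20.325| = 32.307 pc = 32.307 × 3.262 ly = 105.39 ly.

105 ly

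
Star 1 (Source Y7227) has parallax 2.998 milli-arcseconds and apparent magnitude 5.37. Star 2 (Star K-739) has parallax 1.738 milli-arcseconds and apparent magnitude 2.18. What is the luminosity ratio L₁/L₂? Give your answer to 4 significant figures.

d₁ = 1/p₁ = 1/0.002998″ = 333.56 pc; d₂ = 1/p₂ = 1/0.001738″ = 575.37 pc.
M₁ = m₁ − 5 log₁₀ d₁ + 5 = 5.37 − 12.6159 + 5 = -2.2459.
M₂ = 2.18 − 13.7997 + 5 = -6.6197.
L₁/L₂ = 10^(0.4(M₂ − M₁)) = 10^(0.4 × (-4.3738)) = 10^(-1.74952) = 0.017802.

L₁/L₂ = 0.01780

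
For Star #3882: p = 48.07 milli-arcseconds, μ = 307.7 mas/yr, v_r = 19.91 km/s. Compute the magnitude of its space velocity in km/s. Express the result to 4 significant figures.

d = 1/p = 1/0.04807″ = 20.803 pc.
μ = 307.7 mas/yr = 0.3077 ″/yr.
v_t = 4.740 μ d = 4.740 × 0.3077 × 20.803 = 30.341 km/s.
v = √(v_r² + v_t²) = √(19.91² + 30.341²) = √1316.98 = 36.29 km/s.

36.29 km/s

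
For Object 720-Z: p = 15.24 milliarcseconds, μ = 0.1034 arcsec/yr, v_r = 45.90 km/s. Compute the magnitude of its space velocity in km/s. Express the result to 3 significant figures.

d = 1/p = 1/0.01524″ = 65.617 pc.
v_t = 4.740 μ d = 4.740 × 0.1034 × 65.617 = 32.16 km/s.
v = √(v_r² + v_t²) = √(45.90² + 32.16²) = √3141.08 = 56.045 km/s.

56.0 km/s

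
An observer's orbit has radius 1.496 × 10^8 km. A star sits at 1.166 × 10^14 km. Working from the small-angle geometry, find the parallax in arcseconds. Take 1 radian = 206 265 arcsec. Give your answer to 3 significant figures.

θ ≈ B/d = (1.496 × 10^8) / (1.166 × 10^14) = 1.2830 × 10^-6 rad.
In arcseconds: 1.2830 × 10^-6 × 206265 = 0.26464″.

0.265 arcsec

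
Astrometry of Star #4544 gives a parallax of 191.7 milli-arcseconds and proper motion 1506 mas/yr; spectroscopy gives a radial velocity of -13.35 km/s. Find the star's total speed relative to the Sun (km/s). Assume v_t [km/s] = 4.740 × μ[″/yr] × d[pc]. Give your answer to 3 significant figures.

d = 1/p = 1/0.1917″ = 5.2165 pc.
μ = 1506 mas/yr = 1.506 ″/yr.
v_t = 4.740 μ d = 4.740 × 1.506 × 5.2165 = 37.238 km/s.
v = √(v_r² + v_t²) = √((-13.35)² + 37.238²) = √1564.89 = 39.559 km/s.

39.6 km/s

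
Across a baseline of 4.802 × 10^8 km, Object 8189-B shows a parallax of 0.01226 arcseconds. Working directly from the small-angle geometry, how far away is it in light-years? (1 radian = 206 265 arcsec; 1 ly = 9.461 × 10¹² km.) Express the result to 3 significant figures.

θ = 0.01226″ = 0.01226/206265 = 5.9438 × 10^-8 rad.
d = B/θ = (4.802 × 10^8) / (5.9438 × 10^-8) = 8.0790 × 10^15 km = (8.0790 × 10^15) / (9.461 × 10^12) ly = 853.93 ly.

854 ly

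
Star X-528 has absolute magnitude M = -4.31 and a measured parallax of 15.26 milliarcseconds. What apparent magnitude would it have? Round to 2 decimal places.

m = -0.23

d = 1/p = 1/0.01526″ = 65.531 pc.
m − M = 5 log₁₀ d − 5 = 5 log₁₀(65.531) − 5 = 9.0822 − 5 = 4.0822.
m = M + (m − M) = -4.31 + 4.0822 = -0.23.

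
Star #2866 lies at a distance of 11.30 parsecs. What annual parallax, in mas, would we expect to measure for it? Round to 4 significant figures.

p = 1/d = 1/11.3 = 0.088496 arcsec.
= 0.088496 × 1000 = 88.496 mas.

88.50 mas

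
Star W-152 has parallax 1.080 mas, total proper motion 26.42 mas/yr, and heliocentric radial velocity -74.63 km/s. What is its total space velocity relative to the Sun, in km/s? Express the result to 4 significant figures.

d = 1/p = 1/0.001080″ = 925.93 pc.
μ = 26.42 mas/yr = 0.02642 ″/yr.
v_t = 4.740 μ d = 4.740 × 0.02642 × 925.93 = 115.95 km/s.
v = √(v_r² + v_t²) = √((-74.63)² + 115.95²) = √19014 = 137.89 km/s.

137.9 km/s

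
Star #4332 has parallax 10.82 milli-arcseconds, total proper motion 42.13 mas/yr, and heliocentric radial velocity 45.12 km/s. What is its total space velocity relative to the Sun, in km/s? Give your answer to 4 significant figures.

48.75 km/s

d = 1/p = 1/0.01082″ = 92.421 pc.
μ = 42.13 mas/yr = 0.04213 ″/yr.
v_t = 4.740 μ d = 4.740 × 0.04213 × 92.421 = 18.456 km/s.
v = √(v_r² + v_t²) = √(45.12² + 18.456²) = √2376.44 = 48.749 km/s.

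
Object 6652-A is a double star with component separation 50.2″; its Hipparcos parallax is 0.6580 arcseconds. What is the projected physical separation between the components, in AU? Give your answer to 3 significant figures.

76.3 AU

d = 1/p = 1/0.6580″ = 1.5198 pc.
At distance d (pc), an angle of θ arcsec spans θ·d AU: s = 50.2 × 1.5198 = 76.294 AU.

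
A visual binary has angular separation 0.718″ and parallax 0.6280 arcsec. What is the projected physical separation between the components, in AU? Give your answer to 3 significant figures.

d = 1/p = 1/0.6280″ = 1.5924 pc.
At distance d (pc), an angle of θ arcsec spans θ·d AU: s = 0.718 × 1.5924 = 1.1433 AU.

1.14 AU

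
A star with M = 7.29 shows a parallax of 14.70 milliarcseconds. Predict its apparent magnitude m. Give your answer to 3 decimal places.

d = 1/p = 1/0.01470″ = 68.027 pc.
m − M = 5 log₁₀ d − 5 = 5 log₁₀(68.027) − 5 = 9.1634 − 5 = 4.1634.
m = M + (m − M) = 7.29 + 4.1634 = 11.453.

m = 11.453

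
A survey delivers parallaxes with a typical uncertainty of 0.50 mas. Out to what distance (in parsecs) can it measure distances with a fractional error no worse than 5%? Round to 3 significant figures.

σ_d/d = σ_p/p, so the condition is σ_p/p ≤ 0.05, i.e. p ≥ σ_p/0.05.
p_min = 0.50/0.05 = 10 mas = 0.01 arcsec.
d_max = 1/p_min = 1/0.01 = 100 pc.

100 pc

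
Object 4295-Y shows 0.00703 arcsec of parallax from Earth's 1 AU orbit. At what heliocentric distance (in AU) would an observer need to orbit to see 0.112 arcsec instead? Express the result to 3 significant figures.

15.9 AU

Parallax scales linearly with baseline: p ∝ B, so B = p_target / p_Earth × 1 AU.
B = 0.112 / 0.00703 = 15.932 AU.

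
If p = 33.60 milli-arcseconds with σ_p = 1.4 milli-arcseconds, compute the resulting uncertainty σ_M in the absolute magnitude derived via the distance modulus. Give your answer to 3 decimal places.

M = m − 5 log₁₀ d + 5 = m + 5 log₁₀ p + 5, so ∂M/∂p = 5/(p ln 10).
σ_M = (5/ln 10) · (σ_p/p) = 2.1715 × 1.4/33.60 = 2.1715 × 0.041667 = 0.09048.

σ_M = 0.090 mag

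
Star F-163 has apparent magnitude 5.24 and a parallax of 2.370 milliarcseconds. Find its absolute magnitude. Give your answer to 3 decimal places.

M = -2.886

d = 1/p = 1/0.002370″ = 421.94 pc.
m − M = 5 log₁₀(421.94) − 5 = 13.1263 − 5 = 8.1263.
M = m − (m − M) = 5.24 − 8.1263 = -2.886.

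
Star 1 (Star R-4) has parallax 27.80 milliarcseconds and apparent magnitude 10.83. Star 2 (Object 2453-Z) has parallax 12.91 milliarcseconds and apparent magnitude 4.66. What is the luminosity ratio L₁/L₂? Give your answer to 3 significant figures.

d₁ = 1/p₁ = 1/0.02780″ = 35.971 pc; d₂ = 1/p₂ = 1/0.01291″ = 77.459 pc.
M₁ = m₁ − 5 log₁₀ d₁ + 5 = 10.83 − 7.7798 + 5 = 8.0502.
M₂ = 4.66 − 9.4454 + 5 = 0.2146.
L₁/L₂ = 10^(0.4(M₂ − M₁)) = 10^(0.4 × (-7.8356)) = 10^(-3.13424) = 0.00073411.

L₁/L₂ = 0.000734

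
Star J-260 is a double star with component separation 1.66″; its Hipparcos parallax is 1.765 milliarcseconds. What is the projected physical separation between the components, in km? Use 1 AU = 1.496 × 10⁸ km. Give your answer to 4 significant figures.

d = 1/p = 1/0.001765″ = 566.57 pc.
At distance d (pc), an angle of θ arcsec spans θ·d AU: s = 1.66 × 566.57 = 940.51 AU.
= 940.51 × 1.496 × 10⁸ km = 1.4070 × 10^11 km.

1.407 × 10^11 km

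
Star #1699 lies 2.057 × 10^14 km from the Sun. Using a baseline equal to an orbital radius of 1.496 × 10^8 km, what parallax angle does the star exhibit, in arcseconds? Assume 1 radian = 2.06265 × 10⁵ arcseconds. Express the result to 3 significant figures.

θ ≈ B/d = (1.496 × 10^8) / (2.057 × 10^14) = 7.2727 × 10^-7 rad.
In arcseconds: 7.2727 × 10^-7 × 206265 = 0.15001″.

0.150 arcsec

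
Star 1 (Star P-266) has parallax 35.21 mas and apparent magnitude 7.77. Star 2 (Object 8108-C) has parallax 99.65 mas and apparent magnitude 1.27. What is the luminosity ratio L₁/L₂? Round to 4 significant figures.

L₁/L₂ = 0.02012

d₁ = 1/p₁ = 1/0.03521″ = 28.401 pc; d₂ = 1/p₂ = 1/0.09965″ = 10.035 pc.
M₁ = m₁ − 5 log₁₀ d₁ + 5 = 7.77 − 7.2667 + 5 = 5.5033.
M₂ = 1.27 − 5.0076 + 5 = 1.2624.
L₁/L₂ = 10^(0.4(M₂ − M₁)) = 10^(0.4 × (-4.2409)) = 10^(-1.69636) = 0.020121.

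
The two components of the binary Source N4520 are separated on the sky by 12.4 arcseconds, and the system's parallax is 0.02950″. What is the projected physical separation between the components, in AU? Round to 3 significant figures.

420 AU

d = 1/p = 1/0.02950″ = 33.898 pc.
At distance d (pc), an angle of θ arcsec spans θ·d AU: s = 12.4 × 33.898 = 420.34 AU.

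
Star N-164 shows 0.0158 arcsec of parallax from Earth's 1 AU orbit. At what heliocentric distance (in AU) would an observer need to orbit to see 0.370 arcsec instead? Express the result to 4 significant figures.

Parallax scales linearly with baseline: p ∝ B, so B = p_target / p_Earth × 1 AU.
B = 0.370 / 0.0158 = 23.418 AU.

23.42 AU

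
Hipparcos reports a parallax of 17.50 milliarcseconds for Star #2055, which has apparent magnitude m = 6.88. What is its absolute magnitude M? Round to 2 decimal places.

d = 1/p = 1/0.01750″ = 57.143 pc.
m − M = 5 log₁₀(57.143) − 5 = 8.7848 − 5 = 3.7848.
M = m − (m − M) = 6.88 − 3.7848 = 3.10.

M = 3.10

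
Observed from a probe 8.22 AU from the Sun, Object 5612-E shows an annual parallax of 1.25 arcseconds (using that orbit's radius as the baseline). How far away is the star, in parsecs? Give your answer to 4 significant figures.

With baseline B (in AU) and parallax p (in arcsec), d = B/p parsecs.
d = 8.22 / 1.25 = 6.576 pc.

6.576 pc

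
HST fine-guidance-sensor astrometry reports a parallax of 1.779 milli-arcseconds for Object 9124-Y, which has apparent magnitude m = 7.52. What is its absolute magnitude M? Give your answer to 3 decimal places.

M = -1.229

d = 1/p = 1/0.001779″ = 562.11 pc.
m − M = 5 log₁₀(562.11) − 5 = 13.7491 − 5 = 8.7491.
M = m − (m − M) = 7.52 − 8.7491 = -1.229.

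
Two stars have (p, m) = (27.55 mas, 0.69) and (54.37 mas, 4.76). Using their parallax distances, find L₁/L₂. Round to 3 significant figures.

d₁ = 1/p₁ = 1/0.02755″ = 36.298 pc; d₂ = 1/p₂ = 1/0.05437″ = 18.392 pc.
M₁ = m₁ − 5 log₁₀ d₁ + 5 = 0.69 − 7.7994 + 5 = -2.1094.
M₂ = 4.76 − 6.3231 + 5 = 3.4369.
L₁/L₂ = 10^(0.4(M₂ − M₁)) = 10^(0.4 × 5.5463) = 10^2.21852 = 165.39.

L₁/L₂ = 165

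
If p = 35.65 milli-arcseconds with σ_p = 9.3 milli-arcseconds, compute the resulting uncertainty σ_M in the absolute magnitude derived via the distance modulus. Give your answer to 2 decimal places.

M = m − 5 log₁₀ d + 5 = m + 5 log₁₀ p + 5, so ∂M/∂p = 5/(p ln 10).
σ_M = (5/ln 10) · (σ_p/p) = 2.1715 × 9.3/35.65 = 2.1715 × 0.26087 = 0.56648.

σ_M = 0.57 mag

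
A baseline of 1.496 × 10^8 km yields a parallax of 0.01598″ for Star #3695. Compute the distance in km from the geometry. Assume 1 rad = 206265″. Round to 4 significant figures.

θ = 0.01598″ = 0.01598/206265 = 7.7473 × 10^-8 rad.
d = B/θ = (1.496 × 10^8) / (7.7473 × 10^-8) = 1.9310 × 10^15 km.

1.931 × 10^15 km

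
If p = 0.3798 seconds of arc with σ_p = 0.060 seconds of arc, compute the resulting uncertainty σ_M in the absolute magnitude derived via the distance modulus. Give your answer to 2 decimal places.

M = m − 5 log₁₀ d + 5 = m + 5 log₁₀ p + 5, so ∂M/∂p = 5/(p ln 10).
σ_M = (5/ln 10) · (σ_p/p) = 2.1715 × 0.060/0.3798 = 2.1715 × 0.15798 = 0.34305.

σ_M = 0.34 mag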